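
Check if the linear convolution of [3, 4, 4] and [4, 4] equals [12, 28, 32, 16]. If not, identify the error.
Recompute linear convolution of [3, 4, 4] and [4, 4]: y[0] = 3×4 = 12; y[1] = 3×4 + 4×4 = 28; y[2] = 4×4 + 4×4 = 32; y[3] = 4×4 = 16 → [12, 28, 32, 16]. Given [12, 28, 32, 16] matches, so answer: Yes

Yes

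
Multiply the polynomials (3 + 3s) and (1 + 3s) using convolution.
Ascending coefficients: a = [3, 3], b = [1, 3]. c[0] = 3×1 = 3; c[1] = 3×3 + 3×1 = 12; c[2] = 3×3 = 9. Result coefficients: [3, 12, 9] → 3 + 12s + 9s^2

3 + 12s + 9s^2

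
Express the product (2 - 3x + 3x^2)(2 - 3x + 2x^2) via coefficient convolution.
Ascending coefficients: a = [2, -3, 3], b = [2, -3, 2]. c[0] = 2×2 = 4; c[1] = 2×-3 + -3×2 = -12; c[2] = 2×2 + -3×-3 + 3×2 = 19; c[3] = -3×2 + 3×-3 = -15; c[4] = 3×2 = 6. Result coefficients: [4, -12, 19, -15, 6] → 4 - 12x + 19x^2 - 15x^3 + 6x^4

4 - 12x + 19x^2 - 15x^3 + 6x^4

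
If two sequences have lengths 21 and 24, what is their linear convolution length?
Linear/full convolution length: m + n - 1 = 21 + 24 - 1 = 44

44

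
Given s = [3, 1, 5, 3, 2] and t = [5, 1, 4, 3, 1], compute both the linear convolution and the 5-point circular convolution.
Linear: y_lin[0] = 3×5 = 15; y_lin[1] = 3×1 + 1×5 = 8; y_lin[2] = 3×4 + 1×1 + 5×5 = 38; y_lin[3] = 3×3 + 1×4 + 5×1 + 3×5 = 33; y_lin[4] = 3×1 + 1×3 + 5×4 + 3×1 + 2×5 = 39; y_lin[5] = 1×1 + 5×3 + 3×4 + 2×1 = 30; y_lin[6] = 5×1 + 3×3 + 2×4 = 22; y_lin[7] = 3×1 + 2×3 = 9; y_lin[8] = 2×1 = 2 → [15, 8, 38, 33, 39, 30, 22, 9, 2]. Circular (length 5): y[0] = 3×5 + 1×1 + 5×3 + 3×4 + 2×1 = 45; y[1] = 3×1 + 1×5 + 5×1 + 3×3 + 2×4 = 30; y[2] = 3×4 + 1×1 + 5×5 + 3×1 + 2×3 = 47; y[3] = 3×3 + 1×4 + 5×1 + 3×5 + 2×1 = 35; y[4] = 3×1 + 1×3 + 5×4 + 3×1 + 2×5 = 39 → [45, 30, 47, 35, 39]

Linear: [15, 8, 38, 33, 39, 30, 22, 9, 2], Circular: [45, 30, 47, 35, 39]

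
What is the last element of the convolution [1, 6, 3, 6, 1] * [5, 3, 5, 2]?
Use y[k] = Σ_i a[i]·b[k-i] at k=7. y[7] = 1×2 = 2

2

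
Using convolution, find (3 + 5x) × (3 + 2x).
Ascending coefficients: a = [3, 5], b = [3, 2]. c[0] = 3×3 = 9; c[1] = 3×2 + 5×3 = 21; c[2] = 5×2 = 10. Result coefficients: [9, 21, 10] → 9 + 21x + 10x^2

9 + 21x + 10x^2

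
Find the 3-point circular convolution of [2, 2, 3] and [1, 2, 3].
Use y[k] = Σ_j a[j]·b[(k-j) mod 3]. y[0] = 2×1 + 2×3 + 3×2 = 14; y[1] = 2×2 + 2×1 + 3×3 = 15; y[2] = 2×3 + 2×2 + 3×1 = 13. Result: [14, 15, 13]

[14, 15, 13]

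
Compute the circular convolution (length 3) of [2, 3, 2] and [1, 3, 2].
Use y[k] = Σ_j f[j]·g[(k-j) mod 3]. y[0] = 2×1 + 3×2 + 2×3 = 14; y[1] = 2×3 + 3×1 + 2×2 = 13; y[2] = 2×2 + 3×3 + 2×1 = 15. Result: [14, 13, 15]

[14, 13, 15]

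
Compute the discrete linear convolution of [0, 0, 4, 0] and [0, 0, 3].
y[0] = 0×0 = 0; y[1] = 0×0 + 0×0 = 0; y[2] = 0×3 + 0×0 + 4×0 = 0; y[3] = 0×3 + 4×0 + 0×0 = 0; y[4] = 4×3 + 0×0 = 12; y[5] = 0×3 = 0

[0, 0, 0, 0, 12, 0]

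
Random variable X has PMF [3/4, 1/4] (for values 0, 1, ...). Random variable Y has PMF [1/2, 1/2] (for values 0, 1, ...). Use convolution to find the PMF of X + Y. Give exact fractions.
P(X+Y=k) = Σ_i P(X=i)·P(Y=k-i) — a convolution of [3/4, 1/4] and [1/2, 1/2]. P(X+Y=0) = (3/4)×(1/2) = 3/8; P(X+Y=1) = (3/4)×(1/2) + (1/4)×(1/2) = 3/8 + 1/8 = 1/2; P(X+Y=2) = (1/4)×(1/2) = 1/8. PMF: [3/8, 1/2, 1/8] (sums to 1 ✓)

[3/8, 1/2, 1/8]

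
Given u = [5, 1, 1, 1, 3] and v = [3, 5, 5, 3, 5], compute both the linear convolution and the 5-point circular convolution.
Linear: y_lin[0] = 5×3 = 15; y_lin[1] = 5×5 + 1×3 = 28; y_lin[2] = 5×5 + 1×5 + 1×3 = 33; y_lin[3] = 5×3 + 1×5 + 1×5 + 1×3 = 28; y_lin[4] = 5×5 + 1×3 + 1×5 + 1×5 + 3×3 = 47; y_lin[5] = 1×5 + 1×3 + 1×5 + 3×5 = 28; y_lin[6] = 1×5 + 1×3 + 3×5 = 23; y_lin[7] = 1×5 + 3×3 = 14; y_lin[8] = 3×5 = 15 → [15, 28, 33, 28, 47, 28, 23, 14, 15]. Circular (length 5): y[0] = 5×3 + 1×5 + 1×3 + 1×5 + 3×5 = 43; y[1] = 5×5 + 1×3 + 1×5 + 1×3 + 3×5 = 51; y[2] = 5×5 + 1×5 + 1×3 + 1×5 + 3×3 = 47; y[3] = 5×3 + 1×5 + 1×5 + 1×3 + 3×5 = 43; y[4] = 5×5 + 1×3 + 1×5 + 1×5 + 3×3 = 47 → [43, 51, 47, 43, 47]

Linear: [15, 28, 33, 28, 47, 28, 23, 14, 15], Circular: [43, 51, 47, 43, 47]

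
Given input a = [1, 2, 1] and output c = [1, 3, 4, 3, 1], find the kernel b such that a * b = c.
Output length 5 = len(a) + len(b) - 1 ⇒ len(b) = 3. Solve b forward using b[k] = (c[k] - Σ_{i≥1} a[i]·b[k-i]) / a[0]: b[0] = c[0] / a[0] = 1 / 1 = 1; b[1] = (c[1] - 2×1) / a[0] = (3 - 2×1) / 1 = 1; b[2] = (c[2] - 2×1 - 1×1) / a[0] = (4 - 2×1 - 1×1) / 1 = 1. So b = [1, 1, 1]. Forward-check [1, 2, 1] * [1, 1, 1]: c[0] = 1×1 = 1; c[1] = 1×1 + 2×1 = 3; c[2] = 1×1 + 2×1 + 1×1 = 4; c[3] = 2×1 + 1×1 = 3; c[4] = 1×1 = 1 → [1, 3, 4, 3, 1] ✓

[1, 1, 1]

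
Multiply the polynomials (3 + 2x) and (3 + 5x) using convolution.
Ascending coefficients: a = [3, 2], b = [3, 5]. c[0] = 3×3 = 9; c[1] = 3×5 + 2×3 = 21; c[2] = 2×5 = 10. Result coefficients: [9, 21, 10] → 9 + 21x + 10x^2

9 + 21x + 10x^2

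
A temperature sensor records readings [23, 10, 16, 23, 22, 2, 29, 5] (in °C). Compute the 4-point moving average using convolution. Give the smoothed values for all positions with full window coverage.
4-point moving average kernel = [1, 1, 1, 1]. Apply in 'valid' mode (full window coverage): avg[0] = (23 + 10 + 16 + 23) / 4 = 18.0; avg[1] = (10 + 16 + 23 + 22) / 4 = 17.75; avg[2] = (16 + 23 + 22 + 2) / 4 = 15.75; avg[3] = (23 + 22 + 2 + 29) / 4 = 19.0; avg[4] = (22 + 2 + 29 + 5) / 4 = 14.5. Smoothed values: [18.0, 17.75, 15.75, 19.0, 14.5]

[18.0, 17.75, 15.75, 19.0, 14.5]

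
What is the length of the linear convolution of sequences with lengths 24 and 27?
Linear/full convolution length: m + n - 1 = 24 + 27 - 1 = 50

50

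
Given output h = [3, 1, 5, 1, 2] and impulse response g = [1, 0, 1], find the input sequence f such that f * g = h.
Deconvolve h=[3, 1, 5, 1, 2] by g=[1, 0, 1]. Since g[0]=1, solve forward: f[0] = h[0] / 1 = 3; f[1] = (h[1] - 3×0) / 1 = 1; f[2] = (h[2] - 1×0 - 3×1) / 1 = 2. So f = [3, 1, 2]. Check by forward convolution: h[0] = 3×1 = 3; h[1] = 3×0 + 1×1 = 1; h[2] = 3×1 + 1×0 + 2×1 = 5; h[3] = 1×1 + 2×0 = 1; h[4] = 2×1 = 2

[3, 1, 2]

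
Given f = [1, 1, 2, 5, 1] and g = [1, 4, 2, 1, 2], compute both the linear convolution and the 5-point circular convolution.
Linear: y_lin[0] = 1×1 = 1; y_lin[1] = 1×4 + 1×1 = 5; y_lin[2] = 1×2 + 1×4 + 2×1 = 8; y_lin[3] = 1×1 + 1×2 + 2×4 + 5×1 = 16; y_lin[4] = 1×2 + 1×1 + 2×2 + 5×4 + 1×1 = 28; y_lin[5] = 1×2 + 2×1 + 5×2 + 1×4 = 18; y_lin[6] = 2×2 + 5×1 + 1×2 = 11; y_lin[7] = 5×2 + 1×1 = 11; y_lin[8] = 1×2 = 2 → [1, 5, 8, 16, 28, 18, 11, 11, 2]. Circular (length 5): y[0] = 1×1 + 1×2 + 2×1 + 5×2 + 1×4 = 19; y[1] = 1×4 + 1×1 + 2×2 + 5×1 + 1×2 = 16; y[2] = 1×2 + 1×4 + 2×1 + 5×2 + 1×1 = 19; y[3] = 1×1 + 1×2 + 2×4 + 5×1 + 1×2 = 18; y[4] = 1×2 + 1×1 + 2×2 + 5×4 + 1×1 = 28 → [19, 16, 19, 18, 28]

Linear: [1, 5, 8, 16, 28, 18, 11, 11, 2], Circular: [19, 16, 19, 18, 28]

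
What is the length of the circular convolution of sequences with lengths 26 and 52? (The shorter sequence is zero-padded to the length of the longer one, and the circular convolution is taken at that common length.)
Circular convolution (zero-padding the shorter input) has length max(m, n) = max(26, 52) = 52

52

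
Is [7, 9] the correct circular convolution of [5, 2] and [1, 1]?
Recompute circular convolution of [5, 2] and [1, 1]: y[0] = 5×1 + 2×1 = 7; y[1] = 5×1 + 2×1 = 7 → [7, 7]. Compare to given [7, 9]: they differ at index 1: given 9, correct 7, so answer: No

No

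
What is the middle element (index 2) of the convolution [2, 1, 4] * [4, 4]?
Use y[k] = Σ_i a[i]·b[k-i] at k=2. y[2] = 1×4 + 4×4 = 20

20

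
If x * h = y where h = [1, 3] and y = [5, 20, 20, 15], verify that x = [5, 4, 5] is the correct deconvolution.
Forward-compute [5, 4, 5] * [1, 3]: y[0] = 5×1 = 5; y[1] = 5×3 + 4×1 = 19; y[2] = 4×3 + 5×1 = 17; y[3] = 5×3 = 15 → [5, 19, 17, 15]. Does not match given y = [5, 20, 20, 15].

Not verified. [5, 4, 5] * [1, 3] = [5, 19, 17, 15], which differs from [5, 20, 20, 15] at index 1.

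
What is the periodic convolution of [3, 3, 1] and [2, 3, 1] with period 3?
Use y[k] = Σ_j a[j]·b[(k-j) mod 3]. y[0] = 3×2 + 3×1 + 1×3 = 12; y[1] = 3×3 + 3×2 + 1×1 = 16; y[2] = 3×1 + 3×3 + 1×2 = 14. Result: [12, 16, 14]

[12, 16, 14]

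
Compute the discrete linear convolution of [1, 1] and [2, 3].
y[0] = 1×2 = 2; y[1] = 1×3 + 1×2 = 5; y[2] = 1×3 = 3

[2, 5, 3]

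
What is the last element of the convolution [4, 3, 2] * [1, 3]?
Use y[k] = Σ_i a[i]·b[k-i] at k=3. y[3] = 2×3 = 6

6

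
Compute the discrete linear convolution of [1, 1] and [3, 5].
y[0] = 1×3 = 3; y[1] = 1×5 + 1×3 = 8; y[2] = 1×5 = 5

[3, 8, 5]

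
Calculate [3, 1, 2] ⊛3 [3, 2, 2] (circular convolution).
Use y[k] = Σ_j s[j]·t[(k-j) mod 3]. y[0] = 3×3 + 1×2 + 2×2 = 15; y[1] = 3×2 + 1×3 + 2×2 = 13; y[2] = 3×2 + 1×2 + 2×3 = 14. Result: [15, 13, 14]

[15, 13, 14]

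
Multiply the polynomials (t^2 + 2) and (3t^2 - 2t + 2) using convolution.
Ascending coefficients: a = [2, 0, 1], b = [2, -2, 3]. c[0] = 2×2 = 4; c[1] = 2×-2 + 0×2 = -4; c[2] = 2×3 + 0×-2 + 1×2 = 8; c[3] = 0×3 + 1×-2 = -2; c[4] = 1×3 = 3. Result coefficients: [4, -4, 8, -2, 3] → 3t^4 - 2t^3 + 8t^2 - 4t + 4

3t^4 - 2t^3 + 8t^2 - 4t + 4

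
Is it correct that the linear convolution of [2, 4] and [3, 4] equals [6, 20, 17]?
Recompute linear convolution of [2, 4] and [3, 4]: y[0] = 2×3 = 6; y[1] = 2×4 + 4×3 = 20; y[2] = 4×4 = 16 → [6, 20, 16]. Compare to given [6, 20, 17]: they differ at index 2: given 17, correct 16, so answer: No

No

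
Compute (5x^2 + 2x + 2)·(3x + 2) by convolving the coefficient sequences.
Ascending coefficients: a = [2, 2, 5], b = [2, 3]. c[0] = 2×2 = 4; c[1] = 2×3 + 2×2 = 10; c[2] = 2×3 + 5×2 = 16; c[3] = 5×3 = 15. Result coefficients: [4, 10, 16, 15] → 15x^3 + 16x^2 + 10x + 4

15x^3 + 16x^2 + 10x + 4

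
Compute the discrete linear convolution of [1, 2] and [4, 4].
y[0] = 1×4 = 4; y[1] = 1×4 + 2×4 = 12; y[2] = 2×4 = 8

[4, 12, 8]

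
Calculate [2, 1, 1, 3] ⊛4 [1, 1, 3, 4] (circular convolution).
Use y[k] = Σ_j x[j]·h[(k-j) mod 4]. y[0] = 2×1 + 1×4 + 1×3 + 3×1 = 12; y[1] = 2×1 + 1×1 + 1×4 + 3×3 = 16; y[2] = 2×3 + 1×1 + 1×1 + 3×4 = 20; y[3] = 2×4 + 1×3 + 1×1 + 3×1 = 15. Result: [12, 16, 20, 15]

[12, 16, 20, 15]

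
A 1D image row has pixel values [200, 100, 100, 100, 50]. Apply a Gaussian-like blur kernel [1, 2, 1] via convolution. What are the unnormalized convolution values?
Convolve image row [200, 100, 100, 100, 50] with kernel [1, 2, 1]: y[0] = 200×1 = 200; y[1] = 200×2 + 100×1 = 500; y[2] = 200×1 + 100×2 + 100×1 = 500; y[3] = 100×1 + 100×2 + 100×1 = 400; y[4] = 100×1 + 100×2 + 50×1 = 350; y[5] = 100×1 + 50×2 = 200; y[6] = 50×1 = 50 → [200, 500, 500, 400, 350, 200, 50]. Normalization factor = sum(kernel) = 4.

[200, 500, 500, 400, 350, 200, 50]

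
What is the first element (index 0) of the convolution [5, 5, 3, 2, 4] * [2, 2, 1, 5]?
Use y[k] = Σ_i a[i]·b[k-i] at k=0. y[0] = 5×2 = 10

10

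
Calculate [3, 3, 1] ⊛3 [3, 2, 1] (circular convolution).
Use y[k] = Σ_j f[j]·g[(k-j) mod 3]. y[0] = 3×3 + 3×1 + 1×2 = 14; y[1] = 3×2 + 3×3 + 1×1 = 16; y[2] = 3×1 + 3×2 + 1×3 = 12. Result: [14, 16, 12]

[14, 16, 12]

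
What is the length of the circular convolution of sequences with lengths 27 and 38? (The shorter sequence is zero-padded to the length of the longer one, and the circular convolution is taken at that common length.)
Circular convolution (zero-padding the shorter input) has length max(m, n) = max(27, 38) = 38

38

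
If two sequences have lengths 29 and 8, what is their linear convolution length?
Linear/full convolution length: m + n - 1 = 29 + 8 - 1 = 36

36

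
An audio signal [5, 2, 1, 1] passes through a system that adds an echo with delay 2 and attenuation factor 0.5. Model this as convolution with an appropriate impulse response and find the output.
Direct-path + delayed-attenuated-path model → impulse response h = [1, 0, 0.5] (1 at lag 0, 0.5 at lag 2). Output y[n] = x[n] + 0.5·x[n - 2] (with x[n] = 0 outside 0..3): y[0] = 5 + 0.5×0 = 5; y[1] = 2 + 0.5×0 = 2; y[2] = 1 + 0.5×5 = 3.5; y[3] = 1 + 0.5×2 = 2.0; y[4] = 0 + 0.5×1 = 0.5; y[5] = 0 + 0.5×1 = 0.5. So y = [5, 2, 3.5, 2.0, 0.5, 0.5]

[5, 2, 3.5, 2.0, 0.5, 0.5]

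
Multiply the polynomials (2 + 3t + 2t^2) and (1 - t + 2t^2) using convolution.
Ascending coefficients: a = [2, 3, 2], b = [1, -1, 2]. c[0] = 2×1 = 2; c[1] = 2×-1 + 3×1 = 1; c[2] = 2×2 + 3×-1 + 2×1 = 3; c[3] = 3×2 + 2×-1 = 4; c[4] = 2×2 = 4. Result coefficients: [2, 1, 3, 4, 4] → 2 + t + 3t^2 + 4t^3 + 4t^4

2 + t + 3t^2 + 4t^3 + 4t^4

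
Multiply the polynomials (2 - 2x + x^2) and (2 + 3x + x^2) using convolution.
Ascending coefficients: a = [2, -2, 1], b = [2, 3, 1]. c[0] = 2×2 = 4; c[1] = 2×3 + -2×2 = 2; c[2] = 2×1 + -2×3 + 1×2 = -2; c[3] = -2×1 + 1×3 = 1; c[4] = 1×1 = 1. Result coefficients: [4, 2, -2, 1, 1] → 4 + 2x - 2x^2 + x^3 + x^4

4 + 2x - 2x^2 + x^3 + x^4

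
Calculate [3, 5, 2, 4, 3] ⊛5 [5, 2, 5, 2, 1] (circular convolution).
Use y[k] = Σ_j f[j]·g[(k-j) mod 5]. y[0] = 3×5 + 5×1 + 2×2 + 4×5 + 3×2 = 50; y[1] = 3×2 + 5×5 + 2×1 + 4×2 + 3×5 = 56; y[2] = 3×5 + 5×2 + 2×5 + 4×1 + 3×2 = 45; y[3] = 3×2 + 5×5 + 2×2 + 4×5 + 3×1 = 58; y[4] = 3×1 + 5×2 + 2×5 + 4×2 + 3×5 = 46. Result: [50, 56, 45, 58, 46]

[50, 56, 45, 58, 46]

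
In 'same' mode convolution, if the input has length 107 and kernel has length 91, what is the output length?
'Same' mode returns an output with the same length as the input: 107

107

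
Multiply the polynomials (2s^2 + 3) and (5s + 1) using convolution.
Ascending coefficients: a = [3, 0, 2], b = [1, 5]. c[0] = 3×1 = 3; c[1] = 3×5 + 0×1 = 15; c[2] = 0×5 + 2×1 = 2; c[3] = 2×5 = 10. Result coefficients: [3, 15, 2, 10] → 10s^3 + 2s^2 + 15s + 3

10s^3 + 2s^2 + 15s + 3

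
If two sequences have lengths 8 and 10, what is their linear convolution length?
Linear/full convolution length: m + n - 1 = 8 + 10 - 1 = 17

17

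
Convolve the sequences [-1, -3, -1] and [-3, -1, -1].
y[0] = -1×-3 = 3; y[1] = -1×-1 + -3×-3 = 10; y[2] = -1×-1 + -3×-1 + -1×-3 = 7; y[3] = -3×-1 + -1×-1 = 4; y[4] = -1×-1 = 1

[3, 10, 7, 4, 1]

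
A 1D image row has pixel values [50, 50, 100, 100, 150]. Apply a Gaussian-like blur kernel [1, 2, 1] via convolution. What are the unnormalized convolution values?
Convolve image row [50, 50, 100, 100, 150] with kernel [1, 2, 1]: y[0] = 50×1 = 50; y[1] = 50×2 + 50×1 = 150; y[2] = 50×1 + 50×2 + 100×1 = 250; y[3] = 50×1 + 100×2 + 100×1 = 350; y[4] = 100×1 + 100×2 + 150×1 = 450; y[5] = 100×1 + 150×2 = 400; y[6] = 150×1 = 150 → [50, 150, 250, 350, 450, 400, 150]. Normalization factor = sum(kernel) = 4.

[50, 150, 250, 350, 450, 400, 150]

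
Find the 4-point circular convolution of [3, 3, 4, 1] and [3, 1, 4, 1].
Use y[k] = Σ_j u[j]·v[(k-j) mod 4]. y[0] = 3×3 + 3×1 + 4×4 + 1×1 = 29; y[1] = 3×1 + 3×3 + 4×1 + 1×4 = 20; y[2] = 3×4 + 3×1 + 4×3 + 1×1 = 28; y[3] = 3×1 + 3×4 + 4×1 + 1×3 = 22. Result: [29, 20, 28, 22]

[29, 20, 28, 22]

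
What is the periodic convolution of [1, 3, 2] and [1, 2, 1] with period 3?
Use y[k] = Σ_j a[j]·b[(k-j) mod 3]. y[0] = 1×1 + 3×1 + 2×2 = 8; y[1] = 1×2 + 3×1 + 2×1 = 7; y[2] = 1×1 + 3×2 + 2×1 = 9. Result: [8, 7, 9]

[8, 7, 9]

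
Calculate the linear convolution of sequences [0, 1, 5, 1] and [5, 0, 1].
y[0] = 0×5 = 0; y[1] = 0×0 + 1×5 = 5; y[2] = 0×1 + 1×0 + 5×5 = 25; y[3] = 1×1 + 5×0 + 1×5 = 6; y[4] = 5×1 + 1×0 = 5; y[5] = 1×1 = 1

[0, 5, 25, 6, 5, 1]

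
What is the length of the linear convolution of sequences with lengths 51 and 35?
Linear/full convolution length: m + n - 1 = 51 + 35 - 1 = 85

85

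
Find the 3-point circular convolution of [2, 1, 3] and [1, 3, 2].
Use y[k] = Σ_j s[j]·t[(k-j) mod 3]. y[0] = 2×1 + 1×2 + 3×3 = 13; y[1] = 2×3 + 1×1 + 3×2 = 13; y[2] = 2×2 + 1×3 + 3×1 = 10. Result: [13, 13, 10]

[13, 13, 10]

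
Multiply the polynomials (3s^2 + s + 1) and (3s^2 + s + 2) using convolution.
Ascending coefficients: a = [1, 1, 3], b = [2, 1, 3]. c[0] = 1×2 = 2; c[1] = 1×1 + 1×2 = 3; c[2] = 1×3 + 1×1 + 3×2 = 10; c[3] = 1×3 + 3×1 = 6; c[4] = 3×3 = 9. Result coefficients: [2, 3, 10, 6, 9] → 9s^4 + 6s^3 + 10s^2 + 3s + 2

9s^4 + 6s^3 + 10s^2 + 3s + 2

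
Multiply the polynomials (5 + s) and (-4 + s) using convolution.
Ascending coefficients: a = [5, 1], b = [-4, 1]. c[0] = 5×-4 = -20; c[1] = 5×1 + 1×-4 = 1; c[2] = 1×1 = 1. Result coefficients: [-20, 1, 1] → -20 + s + s^2

-20 + s + s^2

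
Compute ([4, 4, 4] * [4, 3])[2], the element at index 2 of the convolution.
Use y[k] = Σ_i a[i]·b[k-i] at k=2. y[2] = 4×3 + 4×4 = 28

28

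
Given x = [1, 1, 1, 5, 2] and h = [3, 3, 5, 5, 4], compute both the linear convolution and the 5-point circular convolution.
Linear: y_lin[0] = 1×3 = 3; y_lin[1] = 1×3 + 1×3 = 6; y_lin[2] = 1×5 + 1×3 + 1×3 = 11; y_lin[3] = 1×5 + 1×5 + 1×3 + 5×3 = 28; y_lin[4] = 1×4 + 1×5 + 1×5 + 5×3 + 2×3 = 35; y_lin[5] = 1×4 + 1×5 + 5×5 + 2×3 = 40; y_lin[6] = 1×4 + 5×5 + 2×5 = 39; y_lin[7] = 5×4 + 2×5 = 30; y_lin[8] = 2×4 = 8 → [3, 6, 11, 28, 35, 40, 39, 30, 8]. Circular (length 5): y[0] = 1×3 + 1×4 + 1×5 + 5×5 + 2×3 = 43; y[1] = 1×3 + 1×3 + 1×4 + 5×5 + 2×5 = 45; y[2] = 1×5 + 1×3 + 1×3 + 5×4 + 2×5 = 41; y[3] = 1×5 + 1×5 + 1×3 + 5×3 + 2×4 = 36; y[4] = 1×4 + 1×5 + 1×5 + 5×3 + 2×3 = 35 → [43, 45, 41, 36, 35]

Linear: [3, 6, 11, 28, 35, 40, 39, 30, 8], Circular: [43, 45, 41, 36, 35]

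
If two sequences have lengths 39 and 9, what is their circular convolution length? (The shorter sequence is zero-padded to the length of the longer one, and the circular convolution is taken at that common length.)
Circular convolution (zero-padding the shorter input) has length max(m, n) = max(39, 9) = 39

39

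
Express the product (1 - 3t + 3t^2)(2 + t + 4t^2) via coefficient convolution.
Ascending coefficients: a = [1, -3, 3], b = [2, 1, 4]. c[0] = 1×2 = 2; c[1] = 1×1 + -3×2 = -5; c[2] = 1×4 + -3×1 + 3×2 = 7; c[3] = -3×4 + 3×1 = -9; c[4] = 3×4 = 12. Result coefficients: [2, -5, 7, -9, 12] → 2 - 5t + 7t^2 - 9t^3 + 12t^4

2 - 5t + 7t^2 - 9t^3 + 12t^4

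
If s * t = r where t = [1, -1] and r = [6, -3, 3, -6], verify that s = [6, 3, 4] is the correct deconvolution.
Forward-compute [6, 3, 4] * [1, -1]: r[0] = 6×1 = 6; r[1] = 6×-1 + 3×1 = -3; r[2] = 3×-1 + 4×1 = 1; r[3] = 4×-1 = -4 → [6, -3, 1, -4]. Does not match given r = [6, -3, 3, -6].

Not verified. [6, 3, 4] * [1, -1] = [6, -3, 1, -4], which differs from [6, -3, 3, -6] at index 2.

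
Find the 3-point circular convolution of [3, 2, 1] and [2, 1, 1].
Use y[k] = Σ_j f[j]·g[(k-j) mod 3]. y[0] = 3×2 + 2×1 + 1×1 = 9; y[1] = 3×1 + 2×2 + 1×1 = 8; y[2] = 3×1 + 2×1 + 1×2 = 7. Result: [9, 8, 7]

[9, 8, 7]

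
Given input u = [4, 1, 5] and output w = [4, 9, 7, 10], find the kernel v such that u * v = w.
Output length 4 = len(u) + len(v) - 1 ⇒ len(v) = 2. Solve v forward using v[k] = (w[k] - Σ_{i≥1} u[i]·v[k-i]) / u[0]: v[0] = w[0] / u[0] = 4 / 4 = 1; v[1] = (w[1] - 1×1) / u[0] = (9 - 1×1) / 4 = 2. So v = [1, 2]. Forward-check [4, 1, 5] * [1, 2]: w[0] = 4×1 = 4; w[1] = 4×2 + 1×1 = 9; w[2] = 1×2 + 5×1 = 7; w[3] = 5×2 = 10 → [4, 9, 7, 10] ✓

[1, 2]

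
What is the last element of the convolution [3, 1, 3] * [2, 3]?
Use y[k] = Σ_i a[i]·b[k-i] at k=3. y[3] = 3×3 = 9

9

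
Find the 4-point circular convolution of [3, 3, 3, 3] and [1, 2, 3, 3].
Use y[k] = Σ_j u[j]·v[(k-j) mod 4]. y[0] = 3×1 + 3×3 + 3×3 + 3×2 = 27; y[1] = 3×2 + 3×1 + 3×3 + 3×3 = 27; y[2] = 3×3 + 3×2 + 3×1 + 3×3 = 27; y[3] = 3×3 + 3×3 + 3×2 + 3×1 = 27. Result: [27, 27, 27, 27]

[27, 27, 27, 27]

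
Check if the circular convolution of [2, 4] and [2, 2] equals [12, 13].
Recompute circular convolution of [2, 4] and [2, 2]: y[0] = 2×2 + 4×2 = 12; y[1] = 2×2 + 4×2 = 12 → [12, 12]. Compare to given [12, 13]: they differ at index 1: given 13, correct 12, so answer: No

No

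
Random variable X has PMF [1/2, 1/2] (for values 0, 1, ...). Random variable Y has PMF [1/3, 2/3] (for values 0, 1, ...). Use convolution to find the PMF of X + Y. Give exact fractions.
P(X+Y=k) = Σ_i P(X=i)·P(Y=k-i) — a convolution of [1/2, 1/2] and [1/3, 2/3]. P(X+Y=0) = (1/2)×(1/3) = 1/6; P(X+Y=1) = (1/2)×(2/3) + (1/2)×(1/3) = 1/3 + 1/6 = 1/2; P(X+Y=2) = (1/2)×(2/3) = 1/3. PMF: [1/6, 1/2, 1/3] (sums to 1 ✓)

[1/6, 1/2, 1/3]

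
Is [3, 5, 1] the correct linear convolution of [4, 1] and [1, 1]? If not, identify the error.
Recompute linear convolution of [4, 1] and [1, 1]: y[0] = 4×1 = 4; y[1] = 4×1 + 1×1 = 5; y[2] = 1×1 = 1 → [4, 5, 1]. Compare to given [3, 5, 1]: they differ at index 0: given 3, correct 4, so answer: No

No. Error at index 0: given 3, correct 4.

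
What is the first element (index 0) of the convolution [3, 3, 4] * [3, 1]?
Use y[k] = Σ_i a[i]·b[k-i] at k=0. y[0] = 3×3 = 9

9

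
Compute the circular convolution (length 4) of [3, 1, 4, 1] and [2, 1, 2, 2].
Use y[k] = Σ_j a[j]·b[(k-j) mod 4]. y[0] = 3×2 + 1×2 + 4×2 + 1×1 = 17; y[1] = 3×1 + 1×2 + 4×2 + 1×2 = 15; y[2] = 3×2 + 1×1 + 4×2 + 1×2 = 17; y[3] = 3×2 + 1×2 + 4×1 + 1×2 = 14. Result: [17, 15, 17, 14]

[17, 15, 17, 14]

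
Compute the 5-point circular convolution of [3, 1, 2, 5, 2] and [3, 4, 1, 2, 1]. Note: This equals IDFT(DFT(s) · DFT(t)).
Either evaluate y[k] = Σ_j s[j]·t[(k-j) mod 5] directly, or use IDFT(DFT(s) · DFT(t)). y[0] = 3×3 + 1×1 + 2×2 + 5×1 + 2×4 = 27; y[1] = 3×4 + 1×3 + 2×1 + 5×2 + 2×1 = 29; y[2] = 3×1 + 1×4 + 2×3 + 5×1 + 2×2 = 22; y[3] = 3×2 + 1×1 + 2×4 + 5×3 + 2×1 = 32; y[4] = 3×1 + 1×2 + 2×1 + 5×4 + 2×3 = 33. Result: [27, 29, 22, 32, 33]

[27, 29, 22, 32, 33]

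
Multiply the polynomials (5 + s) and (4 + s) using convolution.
Ascending coefficients: a = [5, 1], b = [4, 1]. c[0] = 5×4 = 20; c[1] = 5×1 + 1×4 = 9; c[2] = 1×1 = 1. Result coefficients: [20, 9, 1] → 20 + 9s + s^2

20 + 9s + s^2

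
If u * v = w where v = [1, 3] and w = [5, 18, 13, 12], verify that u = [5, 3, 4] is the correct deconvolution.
Forward-compute [5, 3, 4] * [1, 3]: w[0] = 5×1 = 5; w[1] = 5×3 + 3×1 = 18; w[2] = 3×3 + 4×1 = 13; w[3] = 4×3 = 12 → [5, 18, 13, 12]. Matches given w = [5, 18, 13, 12], so verified.

Verified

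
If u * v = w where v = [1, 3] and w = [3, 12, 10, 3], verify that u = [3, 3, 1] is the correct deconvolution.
Forward-compute [3, 3, 1] * [1, 3]: w[0] = 3×1 = 3; w[1] = 3×3 + 3×1 = 12; w[2] = 3×3 + 1×1 = 10; w[3] = 1×3 = 3 → [3, 12, 10, 3]. Matches given w = [3, 12, 10, 3], so verified.

Verified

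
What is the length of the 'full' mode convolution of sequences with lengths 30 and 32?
Linear/full convolution length: m + n - 1 = 30 + 32 - 1 = 61

61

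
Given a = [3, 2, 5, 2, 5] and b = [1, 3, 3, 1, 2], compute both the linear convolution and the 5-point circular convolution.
Linear: y_lin[0] = 3×1 = 3; y_lin[1] = 3×3 + 2×1 = 11; y_lin[2] = 3×3 + 2×3 + 5×1 = 20; y_lin[3] = 3×1 + 2×3 + 5×3 + 2×1 = 26; y_lin[4] = 3×2 + 2×1 + 5×3 + 2×3 + 5×1 = 34; y_lin[5] = 2×2 + 5×1 + 2×3 + 5×3 = 30; y_lin[6] = 5×2 + 2×1 + 5×3 = 27; y_lin[7] = 2×2 + 5×1 = 9; y_lin[8] = 5×2 = 10 → [3, 11, 20, 26, 34, 30, 27, 9, 10]. Circular (length 5): y[0] = 3×1 + 2×2 + 5×1 + 2×3 + 5×3 = 33; y[1] = 3×3 + 2×1 + 5×2 + 2×1 + 5×3 = 38; y[2] = 3×3 + 2×3 + 5×1 + 2×2 + 5×1 = 29; y[3] = 3×1 + 2×3 + 5×3 + 2×1 + 5×2 = 36; y[4] = 3×2 + 2×1 + 5×3 + 2×3 + 5×1 = 34 → [33, 38, 29, 36, 34]

Linear: [3, 11, 20, 26, 34, 30, 27, 9, 10], Circular: [33, 38, 29, 36, 34]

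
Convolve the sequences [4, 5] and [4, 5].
y[0] = 4×4 = 16; y[1] = 4×5 + 5×4 = 40; y[2] = 5×5 = 25

[16, 40, 25]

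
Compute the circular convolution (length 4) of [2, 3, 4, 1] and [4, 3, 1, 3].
Use y[k] = Σ_j a[j]·b[(k-j) mod 4]. y[0] = 2×4 + 3×3 + 4×1 + 1×3 = 24; y[1] = 2×3 + 3×4 + 4×3 + 1×1 = 31; y[2] = 2×1 + 3×3 + 4×4 + 1×3 = 30; y[3] = 2×3 + 3×1 + 4×3 + 1×4 = 25. Result: [24, 31, 30, 25]

[24, 31, 30, 25]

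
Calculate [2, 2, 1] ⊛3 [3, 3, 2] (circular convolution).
Use y[k] = Σ_j s[j]·t[(k-j) mod 3]. y[0] = 2×3 + 2×2 + 1×3 = 13; y[1] = 2×3 + 2×3 + 1×2 = 14; y[2] = 2×2 + 2×3 + 1×3 = 13. Result: [13, 14, 13]

[13, 14, 13]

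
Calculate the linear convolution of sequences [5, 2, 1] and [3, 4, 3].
y[0] = 5×3 = 15; y[1] = 5×4 + 2×3 = 26; y[2] = 5×3 + 2×4 + 1×3 = 26; y[3] = 2×3 + 1×4 = 10; y[4] = 1×3 = 3

[15, 26, 26, 10, 3]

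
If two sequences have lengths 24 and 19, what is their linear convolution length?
Linear/full convolution length: m + n - 1 = 24 + 19 - 1 = 42

42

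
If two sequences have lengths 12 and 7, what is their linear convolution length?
Linear/full convolution length: m + n - 1 = 12 + 7 - 1 = 18

18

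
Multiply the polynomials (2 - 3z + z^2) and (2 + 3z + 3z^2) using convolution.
Ascending coefficients: a = [2, -3, 1], b = [2, 3, 3]. c[0] = 2×2 = 4; c[1] = 2×3 + -3×2 = 0; c[2] = 2×3 + -3×3 + 1×2 = -1; c[3] = -3×3 + 1×3 = -6; c[4] = 1×3 = 3. Result coefficients: [4, 0, -1, -6, 3] → 4 - z^2 - 6z^3 + 3z^4

4 - z^2 - 6z^3 + 3z^4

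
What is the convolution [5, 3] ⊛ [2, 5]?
y[0] = 5×2 = 10; y[1] = 5×5 + 3×2 = 31; y[2] = 3×5 = 15

[10, 31, 15]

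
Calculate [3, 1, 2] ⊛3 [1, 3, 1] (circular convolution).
Use y[k] = Σ_j s[j]·t[(k-j) mod 3]. y[0] = 3×1 + 1×1 + 2×3 = 10; y[1] = 3×3 + 1×1 + 2×1 = 12; y[2] = 3×1 + 1×3 + 2×1 = 8. Result: [10, 12, 8]

[10, 12, 8]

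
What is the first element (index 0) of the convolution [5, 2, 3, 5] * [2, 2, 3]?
Use y[k] = Σ_i a[i]·b[k-i] at k=0. y[0] = 5×2 = 10

10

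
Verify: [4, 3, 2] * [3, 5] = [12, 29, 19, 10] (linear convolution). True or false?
Recompute linear convolution of [4, 3, 2] and [3, 5]: y[0] = 4×3 = 12; y[1] = 4×5 + 3×3 = 29; y[2] = 3×5 + 2×3 = 21; y[3] = 2×5 = 10 → [12, 29, 21, 10]. Compare to given [12, 29, 19, 10]: they differ at index 2: given 19, correct 21, so answer: No

No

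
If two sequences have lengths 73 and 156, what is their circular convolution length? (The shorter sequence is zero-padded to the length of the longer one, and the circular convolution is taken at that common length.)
Circular convolution (zero-padding the shorter input) has length max(m, n) = max(73, 156) = 156

156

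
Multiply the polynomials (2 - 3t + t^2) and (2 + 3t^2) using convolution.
Ascending coefficients: a = [2, -3, 1], b = [2, 0, 3]. c[0] = 2×2 = 4; c[1] = 2×0 + -3×2 = -6; c[2] = 2×3 + -3×0 + 1×2 = 8; c[3] = -3×3 + 1×0 = -9; c[4] = 1×3 = 3. Result coefficients: [4, -6, 8, -9, 3] → 4 - 6t + 8t^2 - 9t^3 + 3t^4

4 - 6t + 8t^2 - 9t^3 + 3t^4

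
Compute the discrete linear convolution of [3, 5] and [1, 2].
y[0] = 3×1 = 3; y[1] = 3×2 + 5×1 = 11; y[2] = 5×2 = 10

[3, 11, 10]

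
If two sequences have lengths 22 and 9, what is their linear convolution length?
Linear/full convolution length: m + n - 1 = 22 + 9 - 1 = 30

30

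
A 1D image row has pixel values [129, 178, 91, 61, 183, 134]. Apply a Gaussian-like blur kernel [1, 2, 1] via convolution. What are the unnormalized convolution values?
Convolve image row [129, 178, 91, 61, 183, 134] with kernel [1, 2, 1]: y[0] = 129×1 = 129; y[1] = 129×2 + 178×1 = 436; y[2] = 129×1 + 178×2 + 91×1 = 576; y[3] = 178×1 + 91×2 + 61×1 = 421; y[4] = 91×1 + 61×2 + 183×1 = 396; y[5] = 61×1 + 183×2 + 134×1 = 561; y[6] = 183×1 + 134×2 = 451; y[7] = 134×1 = 134 → [129, 436, 576, 421, 396, 561, 451, 134]. Normalization factor = sum(kernel) = 4.

[129, 436, 576, 421, 396, 561, 451, 134]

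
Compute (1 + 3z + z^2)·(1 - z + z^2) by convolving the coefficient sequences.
Ascending coefficients: a = [1, 3, 1], b = [1, -1, 1]. c[0] = 1×1 = 1; c[1] = 1×-1 + 3×1 = 2; c[2] = 1×1 + 3×-1 + 1×1 = -1; c[3] = 3×1 + 1×-1 = 2; c[4] = 1×1 = 1. Result coefficients: [1, 2, -1, 2, 1] → 1 + 2z - z^2 + 2z^3 + z^4

1 + 2z - z^2 + 2z^3 + z^4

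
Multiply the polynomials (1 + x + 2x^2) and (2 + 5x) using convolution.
Ascending coefficients: a = [1, 1, 2], b = [2, 5]. c[0] = 1×2 = 2; c[1] = 1×5 + 1×2 = 7; c[2] = 1×5 + 2×2 = 9; c[3] = 2×5 = 10. Result coefficients: [2, 7, 9, 10] → 2 + 7x + 9x^2 + 10x^3

2 + 7x + 9x^2 + 10x^3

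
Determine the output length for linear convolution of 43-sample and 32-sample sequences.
Linear/full convolution length: m + n - 1 = 43 + 32 - 1 = 74

74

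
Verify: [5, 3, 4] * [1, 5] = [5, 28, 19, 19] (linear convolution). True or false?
Recompute linear convolution of [5, 3, 4] and [1, 5]: y[0] = 5×1 = 5; y[1] = 5×5 + 3×1 = 28; y[2] = 3×5 + 4×1 = 19; y[3] = 4×5 = 20 → [5, 28, 19, 20]. Compare to given [5, 28, 19, 19]: they differ at index 3: given 19, correct 20, so answer: No

No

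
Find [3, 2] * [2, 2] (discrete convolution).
y[0] = 3×2 = 6; y[1] = 3×2 + 2×2 = 10; y[2] = 2×2 = 4

[6, 10, 4]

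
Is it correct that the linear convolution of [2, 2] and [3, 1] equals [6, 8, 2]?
Recompute linear convolution of [2, 2] and [3, 1]: y[0] = 2×3 = 6; y[1] = 2×1 + 2×3 = 8; y[2] = 2×1 = 2 → [6, 8, 2]. Given [6, 8, 2] matches, so answer: Yes

Yes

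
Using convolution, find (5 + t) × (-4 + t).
Ascending coefficients: a = [5, 1], b = [-4, 1]. c[0] = 5×-4 = -20; c[1] = 5×1 + 1×-4 = 1; c[2] = 1×1 = 1. Result coefficients: [-20, 1, 1] → -20 + t + t^2

-20 + t + t^2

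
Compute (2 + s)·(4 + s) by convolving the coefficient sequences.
Ascending coefficients: a = [2, 1], b = [4, 1]. c[0] = 2×4 = 8; c[1] = 2×1 + 1×4 = 6; c[2] = 1×1 = 1. Result coefficients: [8, 6, 1] → 8 + 6s + s^2

8 + 6s + s^2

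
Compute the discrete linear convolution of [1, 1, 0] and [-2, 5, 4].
y[0] = 1×-2 = -2; y[1] = 1×5 + 1×-2 = 3; y[2] = 1×4 + 1×5 + 0×-2 = 9; y[3] = 1×4 + 0×5 = 4; y[4] = 0×4 = 0

[-2, 3, 9, 4, 0]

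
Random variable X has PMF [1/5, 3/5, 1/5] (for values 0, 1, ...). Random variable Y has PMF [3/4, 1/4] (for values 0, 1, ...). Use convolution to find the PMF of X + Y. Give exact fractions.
P(X+Y=k) = Σ_i P(X=i)·P(Y=k-i) — a convolution of [1/5, 3/5, 1/5] and [3/4, 1/4]. P(X+Y=0) = (1/5)×(3/4) = 3/20; P(X+Y=1) = (1/5)×(1/4) + (3/5)×(3/4) = 1/20 + 9/20 = 1/2; P(X+Y=2) = (3/5)×(1/4) + (1/5)×(3/4) = 3/20 + 3/20 = 3/10; P(X+Y=3) = (1/5)×(1/4) = 1/20. PMF: [3/20, 1/2, 3/10, 1/20] (sums to 1 ✓)

[3/20, 1/2, 3/10, 1/20]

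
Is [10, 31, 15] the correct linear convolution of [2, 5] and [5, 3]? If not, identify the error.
Recompute linear convolution of [2, 5] and [5, 3]: y[0] = 2×5 = 10; y[1] = 2×3 + 5×5 = 31; y[2] = 5×3 = 15 → [10, 31, 15]. Given [10, 31, 15] matches, so answer: Yes

Yes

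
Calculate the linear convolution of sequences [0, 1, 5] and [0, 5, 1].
y[0] = 0×0 = 0; y[1] = 0×5 + 1×0 = 0; y[2] = 0×1 + 1×5 + 5×0 = 5; y[3] = 1×1 + 5×5 = 26; y[4] = 5×1 = 5

[0, 0, 5, 26, 5]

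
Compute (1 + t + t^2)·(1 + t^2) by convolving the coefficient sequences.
Ascending coefficients: a = [1, 1, 1], b = [1, 0, 1]. c[0] = 1×1 = 1; c[1] = 1×0 + 1×1 = 1; c[2] = 1×1 + 1×0 + 1×1 = 2; c[3] = 1×1 + 1×0 = 1; c[4] = 1×1 = 1. Result coefficients: [1, 1, 2, 1, 1] → 1 + t + 2t^2 + t^3 + t^4

1 + t + 2t^2 + t^3 + t^4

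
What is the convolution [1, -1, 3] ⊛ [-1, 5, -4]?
y[0] = 1×-1 = -1; y[1] = 1×5 + -1×-1 = 6; y[2] = 1×-4 + -1×5 + 3×-1 = -12; y[3] = -1×-4 + 3×5 = 19; y[4] = 3×-4 = -12

[-1, 6, -12, 19, -12]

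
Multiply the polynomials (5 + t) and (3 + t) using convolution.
Ascending coefficients: a = [5, 1], b = [3, 1]. c[0] = 5×3 = 15; c[1] = 5×1 + 1×3 = 8; c[2] = 1×1 = 1. Result coefficients: [15, 8, 1] → 15 + 8t + t^2

15 + 8t + t^2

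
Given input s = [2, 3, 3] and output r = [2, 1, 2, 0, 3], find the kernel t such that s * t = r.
Output length 5 = len(s) + len(t) - 1 ⇒ len(t) = 3. Solve t forward using t[k] = (r[k] - Σ_{i≥1} s[i]·t[k-i]) / s[0]: t[0] = r[0] / s[0] = 2 / 2 = 1; t[1] = (r[1] - 3×1) / s[0] = (1 - 3×1) / 2 = -1; t[2] = (r[2] - 3×-1 - 3×1) / s[0] = (2 - 3×-1 - 3×1) / 2 = 1. So t = [1, -1, 1]. Forward-check [2, 3, 3] * [1, -1, 1]: r[0] = 2×1 = 2; r[1] = 2×-1 + 3×1 = 1; r[2] = 2×1 + 3×-1 + 3×1 = 2; r[3] = 3×1 + 3×-1 = 0; r[4] = 3×1 = 3 → [2, 1, 2, 0, 3] ✓

[1, -1, 1]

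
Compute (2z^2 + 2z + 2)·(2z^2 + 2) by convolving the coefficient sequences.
Ascending coefficients: a = [2, 2, 2], b = [2, 0, 2]. c[0] = 2×2 = 4; c[1] = 2×0 + 2×2 = 4; c[2] = 2×2 + 2×0 + 2×2 = 8; c[3] = 2×2 + 2×0 = 4; c[4] = 2×2 = 4. Result coefficients: [4, 4, 8, 4, 4] → 4z^4 + 4z^3 + 8z^2 + 4z + 4

4z^4 + 4z^3 + 8z^2 + 4z + 4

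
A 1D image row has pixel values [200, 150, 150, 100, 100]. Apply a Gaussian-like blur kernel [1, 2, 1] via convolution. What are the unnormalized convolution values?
Convolve image row [200, 150, 150, 100, 100] with kernel [1, 2, 1]: y[0] = 200×1 = 200; y[1] = 200×2 + 150×1 = 550; y[2] = 200×1 + 150×2 + 150×1 = 650; y[3] = 150×1 + 150×2 + 100×1 = 550; y[4] = 150×1 + 100×2 + 100×1 = 450; y[5] = 100×1 + 100×2 = 300; y[6] = 100×1 = 100 → [200, 550, 650, 550, 450, 300, 100]. Normalization factor = sum(kernel) = 4.

[200, 550, 650, 550, 450, 300, 100]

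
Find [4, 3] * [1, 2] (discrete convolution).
y[0] = 4×1 = 4; y[1] = 4×2 + 3×1 = 11; y[2] = 3×2 = 6

[4, 11, 6]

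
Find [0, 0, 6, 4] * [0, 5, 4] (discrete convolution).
y[0] = 0×0 = 0; y[1] = 0×5 + 0×0 = 0; y[2] = 0×4 + 0×5 + 6×0 = 0; y[3] = 0×4 + 6×5 + 4×0 = 30; y[4] = 6×4 + 4×5 = 44; y[5] = 4×4 = 16

[0, 0, 0, 30, 44, 16]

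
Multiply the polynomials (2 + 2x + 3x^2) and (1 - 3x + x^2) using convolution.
Ascending coefficients: a = [2, 2, 3], b = [1, -3, 1]. c[0] = 2×1 = 2; c[1] = 2×-3 + 2×1 = -4; c[2] = 2×1 + 2×-3 + 3×1 = -1; c[3] = 2×1 + 3×-3 = -7; c[4] = 3×1 = 3. Result coefficients: [2, -4, -1, -7, 3] → 2 - 4x - x^2 - 7x^3 + 3x^4

2 - 4x - x^2 - 7x^3 + 3x^4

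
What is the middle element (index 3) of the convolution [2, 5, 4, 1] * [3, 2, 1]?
Use y[k] = Σ_i a[i]·b[k-i] at k=3. y[3] = 5×1 + 4×2 + 1×3 = 16

16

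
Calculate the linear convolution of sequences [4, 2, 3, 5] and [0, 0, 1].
y[0] = 4×0 = 0; y[1] = 4×0 + 2×0 = 0; y[2] = 4×1 + 2×0 + 3×0 = 4; y[3] = 2×1 + 3×0 + 5×0 = 2; y[4] = 3×1 + 5×0 = 3; y[5] = 5×1 = 5

[0, 0, 4, 2, 3, 5]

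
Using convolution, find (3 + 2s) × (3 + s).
Ascending coefficients: a = [3, 2], b = [3, 1]. c[0] = 3×3 = 9; c[1] = 3×1 + 2×3 = 9; c[2] = 2×1 = 2. Result coefficients: [9, 9, 2] → 9 + 9s + 2s^2

9 + 9s + 2s^2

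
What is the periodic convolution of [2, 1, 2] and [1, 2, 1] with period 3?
Use y[k] = Σ_j f[j]·g[(k-j) mod 3]. y[0] = 2×1 + 1×1 + 2×2 = 7; y[1] = 2×2 + 1×1 + 2×1 = 7; y[2] = 2×1 + 1×2 + 2×1 = 6. Result: [7, 7, 6]

[7, 7, 6]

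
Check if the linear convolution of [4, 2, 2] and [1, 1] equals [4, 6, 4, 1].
Recompute linear convolution of [4, 2, 2] and [1, 1]: y[0] = 4×1 = 4; y[1] = 4×1 + 2×1 = 6; y[2] = 2×1 + 2×1 = 4; y[3] = 2×1 = 2 → [4, 6, 4, 2]. Compare to given [4, 6, 4, 1]: they differ at index 3: given 1, correct 2, so answer: No

No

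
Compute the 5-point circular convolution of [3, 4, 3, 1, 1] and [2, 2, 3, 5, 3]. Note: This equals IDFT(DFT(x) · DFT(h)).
Either evaluate y[k] = Σ_j x[j]·h[(k-j) mod 5] directly, or use IDFT(DFT(x) · DFT(h)). y[0] = 3×2 + 4×3 + 3×5 + 1×3 + 1×2 = 38; y[1] = 3×2 + 4×2 + 3×3 + 1×5 + 1×3 = 31; y[2] = 3×3 + 4×2 + 3×2 + 1×3 + 1×5 = 31; y[3] = 3×5 + 4×3 + 3×2 + 1×2 + 1×3 = 38; y[4] = 3×3 + 4×5 + 3×3 + 1×2 + 1×2 = 42. Result: [38, 31, 31, 38, 42]

[38, 31, 31, 38, 42]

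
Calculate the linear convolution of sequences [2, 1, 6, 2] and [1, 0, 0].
y[0] = 2×1 = 2; y[1] = 2×0 + 1×1 = 1; y[2] = 2×0 + 1×0 + 6×1 = 6; y[3] = 1×0 + 6×0 + 2×1 = 2; y[4] = 6×0 + 2×0 = 0; y[5] = 2×0 = 0

[2, 1, 6, 2, 0, 0]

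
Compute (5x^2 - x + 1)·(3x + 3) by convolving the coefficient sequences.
Ascending coefficients: a = [1, -1, 5], b = [3, 3]. c[0] = 1×3 = 3; c[1] = 1×3 + -1×3 = 0; c[2] = -1×3 + 5×3 = 12; c[3] = 5×3 = 15. Result coefficients: [3, 0, 12, 15] → 15x^3 + 12x^2 + 3

15x^3 + 12x^2 + 3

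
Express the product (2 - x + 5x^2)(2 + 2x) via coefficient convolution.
Ascending coefficients: a = [2, -1, 5], b = [2, 2]. c[0] = 2×2 = 4; c[1] = 2×2 + -1×2 = 2; c[2] = -1×2 + 5×2 = 8; c[3] = 5×2 = 10. Result coefficients: [4, 2, 8, 10] → 4 + 2x + 8x^2 + 10x^3

4 + 2x + 8x^2 + 10x^3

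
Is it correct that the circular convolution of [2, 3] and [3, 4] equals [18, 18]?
Recompute circular convolution of [2, 3] and [3, 4]: y[0] = 2×3 + 3×4 = 18; y[1] = 2×4 + 3×3 = 17 → [18, 17]. Compare to given [18, 18]: they differ at index 1: given 18, correct 17, so answer: No

No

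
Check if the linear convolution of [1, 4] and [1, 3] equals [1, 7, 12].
Recompute linear convolution of [1, 4] and [1, 3]: y[0] = 1×1 = 1; y[1] = 1×3 + 4×1 = 7; y[2] = 4×3 = 12 → [1, 7, 12]. Given [1, 7, 12] matches, so answer: Yes

Yes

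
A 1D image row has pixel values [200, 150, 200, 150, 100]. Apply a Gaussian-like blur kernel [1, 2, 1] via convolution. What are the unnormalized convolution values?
Convolve image row [200, 150, 200, 150, 100] with kernel [1, 2, 1]: y[0] = 200×1 = 200; y[1] = 200×2 + 150×1 = 550; y[2] = 200×1 + 150×2 + 200×1 = 700; y[3] = 150×1 + 200×2 + 150×1 = 700; y[4] = 200×1 + 150×2 + 100×1 = 600; y[5] = 150×1 + 100×2 = 350; y[6] = 100×1 = 100 → [200, 550, 700, 700, 600, 350, 100]. Normalization factor = sum(kernel) = 4.

[200, 550, 700, 700, 600, 350, 100]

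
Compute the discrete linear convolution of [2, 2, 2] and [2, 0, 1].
y[0] = 2×2 = 4; y[1] = 2×0 + 2×2 = 4; y[2] = 2×1 + 2×0 + 2×2 = 6; y[3] = 2×1 + 2×0 = 2; y[4] = 2×1 = 2

[4, 4, 6, 2, 2]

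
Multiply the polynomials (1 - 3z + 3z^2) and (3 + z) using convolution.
Ascending coefficients: a = [1, -3, 3], b = [3, 1]. c[0] = 1×3 = 3; c[1] = 1×1 + -3×3 = -8; c[2] = -3×1 + 3×3 = 6; c[3] = 3×1 = 3. Result coefficients: [3, -8, 6, 3] → 3 - 8z + 6z^2 + 3z^3

3 - 8z + 6z^2 + 3z^3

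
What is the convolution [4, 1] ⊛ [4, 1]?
y[0] = 4×4 = 16; y[1] = 4×1 + 1×4 = 8; y[2] = 1×1 = 1

[16, 8, 1]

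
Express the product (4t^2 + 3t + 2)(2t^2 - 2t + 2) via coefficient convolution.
Ascending coefficients: a = [2, 3, 4], b = [2, -2, 2]. c[0] = 2×2 = 4; c[1] = 2×-2 + 3×2 = 2; c[2] = 2×2 + 3×-2 + 4×2 = 6; c[3] = 3×2 + 4×-2 = -2; c[4] = 4×2 = 8. Result coefficients: [4, 2, 6, -2, 8] → 8t^4 - 2t^3 + 6t^2 + 2t + 4

8t^4 - 2t^3 + 6t^2 + 2t + 4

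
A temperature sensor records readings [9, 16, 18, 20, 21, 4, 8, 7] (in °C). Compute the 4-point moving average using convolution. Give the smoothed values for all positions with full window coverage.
4-point moving average kernel = [1, 1, 1, 1]. Apply in 'valid' mode (full window coverage): avg[0] = (9 + 16 + 18 + 20) / 4 = 15.75; avg[1] = (16 + 18 + 20 + 21) / 4 = 18.75; avg[2] = (18 + 20 + 21 + 4) / 4 = 15.75; avg[3] = (20 + 21 + 4 + 8) / 4 = 13.25; avg[4] = (21 + 4 + 8 + 7) / 4 = 10.0. Smoothed values: [15.75, 18.75, 15.75, 13.25, 10.0]

[15.75, 18.75, 15.75, 13.25, 10.0]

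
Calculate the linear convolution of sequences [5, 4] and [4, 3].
y[0] = 5×4 = 20; y[1] = 5×3 + 4×4 = 31; y[2] = 4×3 = 12

[20, 31, 12]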